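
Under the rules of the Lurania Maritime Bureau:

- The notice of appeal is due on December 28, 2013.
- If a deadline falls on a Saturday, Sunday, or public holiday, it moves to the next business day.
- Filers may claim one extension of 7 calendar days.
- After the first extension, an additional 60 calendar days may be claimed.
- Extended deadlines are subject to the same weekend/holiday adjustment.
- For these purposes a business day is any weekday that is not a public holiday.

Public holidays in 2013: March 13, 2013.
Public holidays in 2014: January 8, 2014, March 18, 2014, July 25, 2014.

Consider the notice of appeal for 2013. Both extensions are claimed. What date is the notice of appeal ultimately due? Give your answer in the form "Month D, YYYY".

March 7, 2014

The statutory due date is December 28, 2013.
Because December 28, 2013 is a Saturday, the deadline becomes December 30, 2013 (Monday).
With the 7-day extension, December 30, 2013 becomes January 6, 2014.
January 6, 2014 falls on a Monday, which is a business day, so no adjustment is needed.
Applying the 60-calendar-day extension: January 6, 2014 + 60 days = March 7, 2014.
Since March 7, 2014 is a Friday and not a holiday, the date is unchanged.
Final deadline: March 7, 2014.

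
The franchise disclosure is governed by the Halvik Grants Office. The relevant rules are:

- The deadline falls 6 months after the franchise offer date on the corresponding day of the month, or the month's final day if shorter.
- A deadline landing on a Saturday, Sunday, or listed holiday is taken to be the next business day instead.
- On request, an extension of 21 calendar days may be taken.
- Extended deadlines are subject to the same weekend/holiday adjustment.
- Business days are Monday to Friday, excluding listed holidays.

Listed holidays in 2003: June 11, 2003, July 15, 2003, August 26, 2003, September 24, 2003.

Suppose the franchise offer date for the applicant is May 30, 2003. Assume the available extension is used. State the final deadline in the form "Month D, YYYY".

6 months after May 30, 2003, on the same day of the month, is November 30, 2003.
November 30, 2003 is a Sunday, so it moves to the next business day, December 1, 2003 (Monday).
The 21-calendar-day extension moves the deadline from December 1, 2003 to December 22, 2003.
December 22, 2003 (Monday) is already a business day.
Deadline: December 22, 2003.

December 22, 2003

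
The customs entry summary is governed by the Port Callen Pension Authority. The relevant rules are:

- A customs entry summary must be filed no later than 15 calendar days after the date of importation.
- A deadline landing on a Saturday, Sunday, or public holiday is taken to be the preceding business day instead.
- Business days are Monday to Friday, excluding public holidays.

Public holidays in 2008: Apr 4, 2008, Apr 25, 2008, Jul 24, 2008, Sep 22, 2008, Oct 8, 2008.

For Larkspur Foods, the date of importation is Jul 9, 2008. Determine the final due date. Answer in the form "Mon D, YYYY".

15 calendar days after Jul 9, 2008 is Jul 24, 2008.
Because Jul 24, 2008 is a listed holiday, the deadline becomes Jul 23, 2008 (Wednesday).
Deadline: Jul 23, 2008.

Jul 23, 2008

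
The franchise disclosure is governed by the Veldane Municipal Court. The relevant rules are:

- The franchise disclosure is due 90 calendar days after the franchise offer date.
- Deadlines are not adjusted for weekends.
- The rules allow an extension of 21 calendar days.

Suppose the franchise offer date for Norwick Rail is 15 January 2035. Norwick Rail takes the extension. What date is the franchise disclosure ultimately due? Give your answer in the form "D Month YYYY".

6 May 2035

Adding 90 calendar days to 15 January 2035 gives 15 April 2035.
15 April 2035 falls on a Sunday. The rules make no weekend/holiday allowance, so it remains 15 April 2035.
With the 21-day extension, 15 April 2035 becomes 6 May 2035.
6 May 2035 is a Sunday; no weekend or holiday adjustment applies.
So the filing is due 6 May 2035.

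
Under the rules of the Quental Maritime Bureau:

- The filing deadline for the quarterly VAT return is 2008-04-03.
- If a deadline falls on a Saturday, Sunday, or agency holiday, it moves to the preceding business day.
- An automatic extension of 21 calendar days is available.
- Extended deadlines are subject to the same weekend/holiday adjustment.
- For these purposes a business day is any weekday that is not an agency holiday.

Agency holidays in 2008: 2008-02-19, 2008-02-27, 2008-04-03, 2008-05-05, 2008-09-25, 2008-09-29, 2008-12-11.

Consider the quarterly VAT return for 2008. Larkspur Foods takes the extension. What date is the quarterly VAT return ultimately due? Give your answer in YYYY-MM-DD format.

The stated deadline is 2008-04-03.
2008-04-03 falls on a listed holiday. Rolling to the preceding business day gives 2008-04-02, a Wednesday.
With the 21-day extension, 2008-04-02 becomes 2008-04-23.
2008-04-23 (Wednesday) is already a business day.
Final deadline: 2008-04-23.

2008-04-23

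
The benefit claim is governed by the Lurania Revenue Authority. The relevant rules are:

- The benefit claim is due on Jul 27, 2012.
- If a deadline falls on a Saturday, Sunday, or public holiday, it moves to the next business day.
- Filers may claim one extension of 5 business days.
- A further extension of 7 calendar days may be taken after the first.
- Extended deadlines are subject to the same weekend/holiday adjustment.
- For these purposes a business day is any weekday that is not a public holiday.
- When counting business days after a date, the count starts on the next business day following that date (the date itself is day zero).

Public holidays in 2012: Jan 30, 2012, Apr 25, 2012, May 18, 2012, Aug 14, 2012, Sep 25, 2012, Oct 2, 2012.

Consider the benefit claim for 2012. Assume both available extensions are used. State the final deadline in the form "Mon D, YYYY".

Aug 10, 2012

The statutory due date is Jul 27, 2012.
Jul 27, 2012 (Friday) is already a business day.
The 5-business-day extension runs from Jul 27, 2012 to Aug 3, 2012.
Aug 3, 2012 falls on a Friday, which is a business day, so no adjustment is needed.
With the 7-day extension, Aug 3, 2012 becomes Aug 10, 2012.
Aug 10, 2012 falls on a Friday, which is a business day, so no adjustment is needed.
Final deadline: Aug 10, 2012.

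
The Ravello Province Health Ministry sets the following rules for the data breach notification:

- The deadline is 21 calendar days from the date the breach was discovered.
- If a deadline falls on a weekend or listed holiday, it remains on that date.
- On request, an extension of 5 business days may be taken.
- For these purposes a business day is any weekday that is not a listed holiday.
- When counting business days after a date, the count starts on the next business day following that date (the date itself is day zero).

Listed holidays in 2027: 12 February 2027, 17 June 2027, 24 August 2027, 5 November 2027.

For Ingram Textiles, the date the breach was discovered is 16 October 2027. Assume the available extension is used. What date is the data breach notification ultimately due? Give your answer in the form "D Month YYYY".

Trigger date 16 October 2027 + 21 calendar days = 6 November 2027.
No adjustment is made for weekends or holidays, so 6 November 2027 stands.
Counting 5 further business days from 6 November 2027 reaches 12 November 2027.
12 November 2027 falls on a Friday. The rules make no weekend/holiday allowance, so it remains 12 November 2027.
Deadline: 12 November 2027.

12 November 2027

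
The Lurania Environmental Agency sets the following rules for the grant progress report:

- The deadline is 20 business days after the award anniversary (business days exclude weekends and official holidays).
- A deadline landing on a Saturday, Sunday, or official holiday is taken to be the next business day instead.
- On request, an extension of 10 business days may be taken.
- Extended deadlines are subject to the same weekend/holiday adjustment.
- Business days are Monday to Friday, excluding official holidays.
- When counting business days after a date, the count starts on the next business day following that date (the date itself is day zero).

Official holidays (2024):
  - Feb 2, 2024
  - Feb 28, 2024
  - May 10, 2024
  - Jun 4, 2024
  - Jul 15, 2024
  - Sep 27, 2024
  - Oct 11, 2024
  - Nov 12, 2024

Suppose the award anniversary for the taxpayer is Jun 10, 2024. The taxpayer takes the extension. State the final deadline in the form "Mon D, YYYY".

Jul 23, 2024

20 business days after Jun 10, 2024, excluding weekends and holidays, is Jul 8, 2024.
Since Jul 8, 2024 is a Monday and not a holiday, the date is unchanged.
Applying the 10-business-day extension: 10 business days after Jul 8, 2024 is Jul 23, 2024.
Since Jul 23, 2024 is a Tuesday and not a holiday, the date is unchanged.
So the filing is due Jul 23, 2024.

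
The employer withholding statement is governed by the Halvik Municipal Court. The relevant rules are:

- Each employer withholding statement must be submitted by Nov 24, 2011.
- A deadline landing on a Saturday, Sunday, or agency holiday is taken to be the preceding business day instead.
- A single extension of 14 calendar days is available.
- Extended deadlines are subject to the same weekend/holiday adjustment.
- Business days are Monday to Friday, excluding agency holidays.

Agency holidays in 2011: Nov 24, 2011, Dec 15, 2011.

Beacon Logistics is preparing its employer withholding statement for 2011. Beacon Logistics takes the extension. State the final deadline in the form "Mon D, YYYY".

Dec 7, 2011

Start from the fixed due date, Nov 24, 2011.
Nov 24, 2011 is a listed holiday, so it moves to the preceding business day, Nov 23, 2011 (Wednesday).
With the 14-day extension, Nov 23, 2011 becomes Dec 7, 2011.
Dec 7, 2011 falls on a Wednesday, which is a business day, so no adjustment is needed.
So the filing is due Dec 7, 2011.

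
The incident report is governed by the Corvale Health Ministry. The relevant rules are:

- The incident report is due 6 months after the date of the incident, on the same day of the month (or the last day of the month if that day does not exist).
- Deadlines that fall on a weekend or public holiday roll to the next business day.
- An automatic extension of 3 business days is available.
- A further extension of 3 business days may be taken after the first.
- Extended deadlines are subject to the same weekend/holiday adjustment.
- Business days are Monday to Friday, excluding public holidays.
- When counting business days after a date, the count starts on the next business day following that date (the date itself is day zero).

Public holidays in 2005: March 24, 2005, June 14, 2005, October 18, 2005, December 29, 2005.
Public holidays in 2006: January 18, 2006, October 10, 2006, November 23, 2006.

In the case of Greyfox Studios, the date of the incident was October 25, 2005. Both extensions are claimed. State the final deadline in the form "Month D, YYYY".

May 3, 2006

Moving 6 months forward from October 25, 2005 on the corresponding day gives April 25, 2006.
Since April 25, 2006 is a Tuesday and not a holiday, the date is unchanged.
The 3-business-day extension runs from April 25, 2006 to April 28, 2006.
April 28, 2006 is a Friday and not a listed holiday, so it stands.
Applying the 3-business-day extension: 3 business days after April 28, 2006 is May 3, 2006.
May 3, 2006 is a Wednesday and not a listed holiday, so it stands.
So the filing is due May 3, 2006.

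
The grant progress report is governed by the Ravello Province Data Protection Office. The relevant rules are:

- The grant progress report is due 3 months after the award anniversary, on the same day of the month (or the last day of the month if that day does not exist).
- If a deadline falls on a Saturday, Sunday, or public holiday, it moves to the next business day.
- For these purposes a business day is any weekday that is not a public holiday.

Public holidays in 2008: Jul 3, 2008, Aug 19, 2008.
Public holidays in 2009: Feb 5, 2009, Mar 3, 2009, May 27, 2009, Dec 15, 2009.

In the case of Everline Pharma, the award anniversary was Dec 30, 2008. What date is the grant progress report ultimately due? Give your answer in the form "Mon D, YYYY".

Moving 3 months forward from Dec 30, 2008 on the corresponding day gives Mar 30, 2009.
Mar 30, 2009 (Monday) is already a business day.
So the filing is due Mar 30, 2009.

Mar 30, 2009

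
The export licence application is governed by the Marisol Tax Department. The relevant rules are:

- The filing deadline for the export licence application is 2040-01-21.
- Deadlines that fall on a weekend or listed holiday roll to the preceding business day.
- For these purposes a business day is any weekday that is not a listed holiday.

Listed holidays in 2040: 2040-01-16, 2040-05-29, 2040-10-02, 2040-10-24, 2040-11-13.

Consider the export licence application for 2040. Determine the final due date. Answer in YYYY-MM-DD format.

Start from the fixed due date, 2040-01-21.
2040-01-21 is a Saturday; the preceding business day is 2040-01-20 (Friday).
So the filing is due 2040-01-20.

2040-01-20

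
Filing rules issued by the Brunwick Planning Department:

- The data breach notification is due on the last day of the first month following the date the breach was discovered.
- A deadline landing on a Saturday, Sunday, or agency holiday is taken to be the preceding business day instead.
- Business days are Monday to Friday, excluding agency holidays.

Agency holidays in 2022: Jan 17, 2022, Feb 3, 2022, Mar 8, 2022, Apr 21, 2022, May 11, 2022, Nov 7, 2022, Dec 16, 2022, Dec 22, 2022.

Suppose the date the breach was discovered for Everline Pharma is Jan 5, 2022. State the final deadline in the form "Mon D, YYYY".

1 month after Jan 5, 2022 is February 2022; that month ends on Feb 28, 2022.
Feb 28, 2022 is a Monday and not a listed holiday, so it stands.
Final deadline: Feb 28, 2022.

Feb 28, 2022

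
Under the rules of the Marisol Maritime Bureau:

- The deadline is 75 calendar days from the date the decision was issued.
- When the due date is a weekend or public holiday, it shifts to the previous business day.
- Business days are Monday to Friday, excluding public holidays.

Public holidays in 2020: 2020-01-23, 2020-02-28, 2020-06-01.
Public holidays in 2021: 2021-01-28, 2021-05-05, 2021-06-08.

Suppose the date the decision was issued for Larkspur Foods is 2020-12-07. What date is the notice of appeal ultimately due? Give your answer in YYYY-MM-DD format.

Trigger date 2020-12-07 + 75 calendar days = 2021-02-20.
2021-02-20 falls on a Saturday. Rolling to the preceding business day gives 2021-02-19, a Friday.
Final deadline: 2021-02-19.

2021-02-19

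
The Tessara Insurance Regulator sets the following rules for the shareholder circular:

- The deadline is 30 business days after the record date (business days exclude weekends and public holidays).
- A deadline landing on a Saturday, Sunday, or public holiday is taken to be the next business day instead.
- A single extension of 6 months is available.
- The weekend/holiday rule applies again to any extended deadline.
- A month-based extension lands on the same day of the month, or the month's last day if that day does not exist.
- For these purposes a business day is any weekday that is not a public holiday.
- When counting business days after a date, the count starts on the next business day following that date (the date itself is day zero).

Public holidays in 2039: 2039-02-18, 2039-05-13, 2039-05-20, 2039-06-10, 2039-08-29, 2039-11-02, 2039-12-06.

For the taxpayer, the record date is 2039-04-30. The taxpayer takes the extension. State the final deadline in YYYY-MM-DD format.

Counting 30 business days after 2039-04-30 (skipping weekends and listed holidays) reaches 2039-06-15.
2039-06-15 is a Wednesday and not a listed holiday, so it stands.
Add 6 months to 2039-06-15: 2039-12-15.
2039-12-15 is a Thursday and not a listed holiday, so it stands.
Deadline: 2039-12-15.

2039-12-15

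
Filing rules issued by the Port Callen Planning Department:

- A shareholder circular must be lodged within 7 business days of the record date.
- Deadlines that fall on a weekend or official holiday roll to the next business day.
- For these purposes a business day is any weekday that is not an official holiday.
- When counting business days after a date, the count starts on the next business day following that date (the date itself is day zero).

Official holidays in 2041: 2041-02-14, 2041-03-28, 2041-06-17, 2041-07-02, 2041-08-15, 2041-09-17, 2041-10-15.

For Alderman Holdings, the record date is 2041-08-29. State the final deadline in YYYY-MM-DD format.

7 business days after 2041-08-29, excluding weekends and holidays, is 2041-09-09.
2041-09-09 is a Monday and not a listed holiday, so it stands.
The final due date is 2041-09-09.

2041-09-09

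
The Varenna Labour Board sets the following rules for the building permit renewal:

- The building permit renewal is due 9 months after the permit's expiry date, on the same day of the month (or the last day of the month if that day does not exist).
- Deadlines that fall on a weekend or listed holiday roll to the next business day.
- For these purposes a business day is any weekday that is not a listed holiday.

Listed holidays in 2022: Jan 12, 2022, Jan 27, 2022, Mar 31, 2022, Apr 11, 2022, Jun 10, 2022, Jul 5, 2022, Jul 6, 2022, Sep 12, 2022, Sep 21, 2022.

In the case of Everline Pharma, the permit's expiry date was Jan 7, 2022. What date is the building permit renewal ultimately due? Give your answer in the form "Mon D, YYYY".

Oct 7, 2022

9 months from Jan 7, 2022 is Oct 7, 2022.
Oct 7, 2022 (Friday) is already a business day.
So the filing is due Oct 7, 2022.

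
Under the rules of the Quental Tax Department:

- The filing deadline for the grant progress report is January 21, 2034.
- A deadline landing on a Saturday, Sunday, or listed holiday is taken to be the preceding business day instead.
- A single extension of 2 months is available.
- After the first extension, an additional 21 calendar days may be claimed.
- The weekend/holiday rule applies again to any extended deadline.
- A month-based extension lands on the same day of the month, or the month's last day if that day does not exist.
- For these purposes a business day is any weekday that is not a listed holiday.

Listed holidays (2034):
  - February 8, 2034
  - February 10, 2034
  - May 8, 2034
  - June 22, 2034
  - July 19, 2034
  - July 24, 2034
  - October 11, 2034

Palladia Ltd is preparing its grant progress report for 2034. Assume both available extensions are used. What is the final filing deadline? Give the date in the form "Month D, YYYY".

April 10, 2034

The stated deadline is January 21, 2034.
January 21, 2034 is a Saturday, so it moves to the preceding business day, January 20, 2034 (Friday).
Add 2 months to January 20, 2034: March 20, 2034.
March 20, 2034 (Monday) is already a business day.
Add the 21 calendar-day extension to March 20, 2034: April 10, 2034.
Since April 10, 2034 is a Monday and not a holiday, the date is unchanged.
The final due date is April 10, 2034.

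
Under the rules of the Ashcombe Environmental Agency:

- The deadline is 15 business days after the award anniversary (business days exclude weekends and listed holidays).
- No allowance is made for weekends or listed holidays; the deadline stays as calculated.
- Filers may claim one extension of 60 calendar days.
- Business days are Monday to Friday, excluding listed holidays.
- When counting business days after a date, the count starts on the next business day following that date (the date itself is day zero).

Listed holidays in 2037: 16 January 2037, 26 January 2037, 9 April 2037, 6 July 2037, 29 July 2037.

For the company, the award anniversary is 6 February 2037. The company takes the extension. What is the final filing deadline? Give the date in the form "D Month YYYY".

Counting 15 business days after 6 February 2037 (skipping weekends and listed holidays) reaches 27 February 2037.
No adjustment is made for weekends or holidays, so 27 February 2037 stands.
The 60-calendar-day extension moves the deadline from 27 February 2037 to 28 April 2037.
28 April 2037 is a Tuesday; no weekend or holiday adjustment applies.
Deadline: 28 April 2037.

28 April 2037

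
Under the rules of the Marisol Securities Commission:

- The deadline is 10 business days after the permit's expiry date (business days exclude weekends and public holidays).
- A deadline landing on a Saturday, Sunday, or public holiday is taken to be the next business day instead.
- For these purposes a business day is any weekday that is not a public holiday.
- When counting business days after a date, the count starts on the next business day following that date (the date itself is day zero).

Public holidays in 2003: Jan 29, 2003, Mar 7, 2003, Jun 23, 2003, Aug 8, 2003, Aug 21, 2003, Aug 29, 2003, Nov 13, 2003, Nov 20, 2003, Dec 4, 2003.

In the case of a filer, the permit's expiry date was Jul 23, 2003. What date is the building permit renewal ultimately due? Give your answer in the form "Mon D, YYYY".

Counting 10 business days after Jul 23, 2003 (skipping weekends and listed holidays) reaches Aug 6, 2003.
Aug 6, 2003 (Wednesday) is already a business day.
So the filing is due Aug 6, 2003.

Aug 6, 2003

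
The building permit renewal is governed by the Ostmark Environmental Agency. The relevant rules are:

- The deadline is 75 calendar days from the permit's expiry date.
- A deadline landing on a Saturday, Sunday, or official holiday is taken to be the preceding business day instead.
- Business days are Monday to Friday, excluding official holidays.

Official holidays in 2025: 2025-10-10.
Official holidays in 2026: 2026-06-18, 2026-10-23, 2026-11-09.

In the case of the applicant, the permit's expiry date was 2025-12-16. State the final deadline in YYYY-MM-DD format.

Trigger date 2025-12-16 + 75 calendar days = 2026-03-01.
2026-03-01 falls on a Sunday. Rolling to the preceding business day gives 2026-02-27, a Friday.
Deadline: 2026-02-27.

2026-02-27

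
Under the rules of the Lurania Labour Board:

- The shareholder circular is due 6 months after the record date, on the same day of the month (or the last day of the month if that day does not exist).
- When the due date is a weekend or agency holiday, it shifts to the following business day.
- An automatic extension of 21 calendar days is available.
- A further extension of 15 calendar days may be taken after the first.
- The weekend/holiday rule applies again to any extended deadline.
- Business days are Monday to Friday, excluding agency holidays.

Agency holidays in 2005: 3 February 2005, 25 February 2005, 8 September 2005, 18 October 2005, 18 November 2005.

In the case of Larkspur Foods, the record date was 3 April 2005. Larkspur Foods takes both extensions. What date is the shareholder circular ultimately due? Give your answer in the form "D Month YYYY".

Moving 6 months forward from 3 April 2005 on the corresponding day gives 3 October 2005.
3 October 2005 (Monday) is already a business day.
Applying the 21-calendar-day extension: 3 October 2005 + 21 days = 24 October 2005.
24 October 2005 falls on a Monday, which is a business day, so no adjustment is needed.
Applying the 15-calendar-day extension: 24 October 2005 + 15 days = 8 November 2005.
8 November 2005 (Tuesday) is already a business day.
Final deadline: 8 November 2005.

8 November 2005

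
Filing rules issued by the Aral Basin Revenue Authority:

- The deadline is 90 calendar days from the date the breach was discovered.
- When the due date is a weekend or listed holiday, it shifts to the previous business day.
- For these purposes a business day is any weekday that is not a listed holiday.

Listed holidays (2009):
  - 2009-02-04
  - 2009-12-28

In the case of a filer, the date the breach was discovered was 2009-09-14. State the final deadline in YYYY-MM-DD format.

From 2009-09-14, 90 calendar days later is 2009-12-13.
2009-12-13 falls on a Sunday. Rolling to the preceding business day gives 2009-12-11, a Friday.
So the filing is due 2009-12-11.

2009-12-11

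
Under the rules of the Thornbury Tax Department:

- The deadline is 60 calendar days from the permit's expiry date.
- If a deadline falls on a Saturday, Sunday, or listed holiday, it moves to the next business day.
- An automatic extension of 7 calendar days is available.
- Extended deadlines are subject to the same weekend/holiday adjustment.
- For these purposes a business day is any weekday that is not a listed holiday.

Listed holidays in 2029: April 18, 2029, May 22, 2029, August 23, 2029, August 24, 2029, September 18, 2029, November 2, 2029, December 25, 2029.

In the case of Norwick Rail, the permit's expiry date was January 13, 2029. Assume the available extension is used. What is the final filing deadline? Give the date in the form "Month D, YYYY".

March 21, 2029

60 calendar days after January 13, 2029 is March 14, 2029.
March 14, 2029 (Wednesday) is already a business day.
The 7-calendar-day extension moves the deadline from March 14, 2029 to March 21, 2029.
March 21, 2029 (Wednesday) is already a business day.
Final deadline: March 21, 2029.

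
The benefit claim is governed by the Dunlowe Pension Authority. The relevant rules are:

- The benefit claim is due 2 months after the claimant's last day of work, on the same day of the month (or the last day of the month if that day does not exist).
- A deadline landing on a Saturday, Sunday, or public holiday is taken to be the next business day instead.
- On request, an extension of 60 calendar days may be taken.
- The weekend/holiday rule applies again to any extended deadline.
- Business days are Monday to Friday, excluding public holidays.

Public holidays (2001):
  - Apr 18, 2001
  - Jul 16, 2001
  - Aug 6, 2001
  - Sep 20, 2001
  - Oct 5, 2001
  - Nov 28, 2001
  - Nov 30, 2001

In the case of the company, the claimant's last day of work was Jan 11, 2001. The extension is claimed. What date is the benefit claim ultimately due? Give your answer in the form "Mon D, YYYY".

May 11, 2001

Moving 2 months forward from Jan 11, 2001 on the corresponding day gives Mar 11, 2001.
Because Mar 11, 2001 is a Sunday, the deadline becomes Mar 12, 2001 (Monday).
Add the 60 calendar-day extension to Mar 12, 2001: May 11, 2001.
May 11, 2001 falls on a Friday, which is a business day, so no adjustment is needed.
The final due date is May 11, 2001.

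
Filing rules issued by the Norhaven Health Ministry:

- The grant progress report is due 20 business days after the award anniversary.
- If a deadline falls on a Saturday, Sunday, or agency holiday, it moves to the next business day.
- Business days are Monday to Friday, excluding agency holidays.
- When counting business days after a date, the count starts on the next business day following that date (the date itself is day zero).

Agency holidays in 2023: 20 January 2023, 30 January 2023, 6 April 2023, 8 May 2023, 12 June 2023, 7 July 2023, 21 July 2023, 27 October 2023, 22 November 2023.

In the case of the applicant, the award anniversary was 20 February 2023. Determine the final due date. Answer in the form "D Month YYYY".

20 business days after 20 February 2023, excluding weekends and holidays, is 20 March 2023.
Since 20 March 2023 is a Monday and not a holiday, the date is unchanged.
Final deadline: 20 March 2023.

20 March 2023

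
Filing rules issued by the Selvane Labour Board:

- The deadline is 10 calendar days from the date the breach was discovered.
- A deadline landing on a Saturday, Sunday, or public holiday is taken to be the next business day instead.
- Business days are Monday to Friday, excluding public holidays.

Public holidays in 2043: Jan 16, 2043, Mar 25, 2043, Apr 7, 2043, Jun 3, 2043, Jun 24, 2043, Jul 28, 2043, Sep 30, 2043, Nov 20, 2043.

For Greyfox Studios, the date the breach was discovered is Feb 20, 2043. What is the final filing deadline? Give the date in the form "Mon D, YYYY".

Mar 2, 2043

Adding 10 calendar days to Feb 20, 2043 gives Mar 2, 2043.
Mar 2, 2043 (Monday) is already a business day.
The final due date is Mar 2, 2043.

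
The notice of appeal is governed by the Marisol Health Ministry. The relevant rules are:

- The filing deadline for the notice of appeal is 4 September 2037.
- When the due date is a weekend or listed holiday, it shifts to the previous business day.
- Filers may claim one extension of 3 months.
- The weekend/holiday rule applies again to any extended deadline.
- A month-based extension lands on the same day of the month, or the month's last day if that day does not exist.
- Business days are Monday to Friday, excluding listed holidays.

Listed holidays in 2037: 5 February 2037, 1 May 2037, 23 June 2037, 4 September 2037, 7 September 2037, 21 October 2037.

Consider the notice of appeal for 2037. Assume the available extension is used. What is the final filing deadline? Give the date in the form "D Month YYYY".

3 December 2037

Start from the fixed due date, 4 September 2037.
Because 4 September 2037 is a listed holiday, the deadline becomes 3 September 2037 (Thursday).
Applying the 3 months extension: 3 months after 3 September 2037 is 3 December 2037.
3 December 2037 (Thursday) is already a business day.
The final due date is 3 December 2037.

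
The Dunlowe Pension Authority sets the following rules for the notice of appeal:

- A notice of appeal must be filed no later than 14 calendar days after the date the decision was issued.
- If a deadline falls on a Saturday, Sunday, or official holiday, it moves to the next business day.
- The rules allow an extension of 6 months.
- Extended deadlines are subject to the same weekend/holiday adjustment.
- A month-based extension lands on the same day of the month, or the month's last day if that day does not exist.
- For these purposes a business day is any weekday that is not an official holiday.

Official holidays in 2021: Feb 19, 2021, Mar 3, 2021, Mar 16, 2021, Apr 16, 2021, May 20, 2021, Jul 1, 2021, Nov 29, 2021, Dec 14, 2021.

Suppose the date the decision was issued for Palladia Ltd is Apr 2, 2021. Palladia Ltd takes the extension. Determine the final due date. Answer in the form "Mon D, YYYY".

Adding 14 calendar days to Apr 2, 2021 gives Apr 16, 2021.
Apr 16, 2021 is a listed holiday, so it moves to the next business day, Apr 19, 2021 (Monday).
The 6 months extension carries Apr 19, 2021 to Oct 19, 2021.
Oct 19, 2021 (Tuesday) is already a business day.
The final due date is Oct 19, 2021.

Oct 19, 2021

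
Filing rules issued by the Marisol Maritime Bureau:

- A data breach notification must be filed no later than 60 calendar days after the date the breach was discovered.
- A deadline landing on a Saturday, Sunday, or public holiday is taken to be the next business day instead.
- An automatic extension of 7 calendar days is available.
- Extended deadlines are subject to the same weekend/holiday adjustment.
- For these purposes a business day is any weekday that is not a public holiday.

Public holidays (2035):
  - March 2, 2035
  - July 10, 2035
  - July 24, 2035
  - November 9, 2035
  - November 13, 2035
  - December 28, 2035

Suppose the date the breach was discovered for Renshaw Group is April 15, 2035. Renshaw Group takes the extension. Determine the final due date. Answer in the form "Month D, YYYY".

60 calendar days after April 15, 2035 is June 14, 2035.
June 14, 2035 falls on a Thursday, which is a business day, so no adjustment is needed.
Applying the 7-calendar-day extension: June 14, 2035 + 7 days = June 21, 2035.
June 21, 2035 (Thursday) is already a business day.
The final due date is June 21, 2035.

June 21, 2035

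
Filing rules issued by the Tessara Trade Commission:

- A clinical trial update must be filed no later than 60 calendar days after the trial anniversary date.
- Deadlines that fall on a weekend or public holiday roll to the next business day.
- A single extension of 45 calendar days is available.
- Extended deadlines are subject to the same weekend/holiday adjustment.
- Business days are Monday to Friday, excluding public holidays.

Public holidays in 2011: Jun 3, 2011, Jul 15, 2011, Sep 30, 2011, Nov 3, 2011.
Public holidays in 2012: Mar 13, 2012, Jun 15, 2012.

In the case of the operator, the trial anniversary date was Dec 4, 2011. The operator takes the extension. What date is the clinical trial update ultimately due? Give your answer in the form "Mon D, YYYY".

Mar 19, 2012

Adding 60 calendar days to Dec 4, 2011 gives Feb 2, 2012.
Feb 2, 2012 (Thursday) is already a business day.
Applying the 45-calendar-day extension: Feb 2, 2012 + 45 days = Mar 18, 2012.
Mar 18, 2012 falls on a Sunday. Rolling to the next business day gives Mar 19, 2012, a Monday.
Final deadline: Mar 19, 2012.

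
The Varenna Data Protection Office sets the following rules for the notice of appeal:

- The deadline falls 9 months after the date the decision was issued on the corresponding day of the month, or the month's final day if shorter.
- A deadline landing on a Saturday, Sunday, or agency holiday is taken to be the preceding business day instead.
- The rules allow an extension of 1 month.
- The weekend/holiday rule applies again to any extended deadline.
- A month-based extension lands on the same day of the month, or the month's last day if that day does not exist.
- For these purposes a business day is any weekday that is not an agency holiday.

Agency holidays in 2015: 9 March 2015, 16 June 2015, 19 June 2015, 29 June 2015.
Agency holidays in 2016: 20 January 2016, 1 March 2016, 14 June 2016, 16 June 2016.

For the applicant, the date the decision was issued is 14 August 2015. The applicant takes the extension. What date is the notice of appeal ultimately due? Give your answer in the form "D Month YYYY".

9 months after 14 August 2015, on the same day of the month, is 14 May 2016.
14 May 2016 is a Saturday; the preceding business day is 13 May 2016 (Friday).
Applying the 1 month extension: 1 month after 13 May 2016 is 13 June 2016.
13 June 2016 is a Monday and not a listed holiday, so it stands.
The final due date is 13 June 2016.

13 June 2016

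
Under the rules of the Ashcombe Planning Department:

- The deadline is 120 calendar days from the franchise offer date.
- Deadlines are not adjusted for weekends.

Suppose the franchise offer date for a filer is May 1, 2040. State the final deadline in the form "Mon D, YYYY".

Trigger date May 1, 2040 + 120 calendar days = Aug 29, 2040.
Aug 29, 2040 is a Wednesday; no weekend or holiday adjustment applies.
The final due date is Aug 29, 2040.

Aug 29, 2040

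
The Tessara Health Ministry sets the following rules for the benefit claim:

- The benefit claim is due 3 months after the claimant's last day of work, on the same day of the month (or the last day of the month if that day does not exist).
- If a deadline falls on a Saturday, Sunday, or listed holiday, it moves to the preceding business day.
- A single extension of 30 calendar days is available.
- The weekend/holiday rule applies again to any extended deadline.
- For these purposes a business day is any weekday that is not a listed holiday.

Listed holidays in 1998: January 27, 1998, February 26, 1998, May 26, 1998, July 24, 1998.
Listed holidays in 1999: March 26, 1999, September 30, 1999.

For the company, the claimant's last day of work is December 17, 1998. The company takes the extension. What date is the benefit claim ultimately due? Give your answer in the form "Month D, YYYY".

Moving 3 months forward from December 17, 1998 on the corresponding day gives March 17, 1999.
March 17, 1999 is a Wednesday and not a listed holiday, so it stands.
Applying the 30-calendar-day extension: March 17, 1999 + 30 days = April 16, 1999.
Since April 16, 1999 is a Friday and not a holiday, the date is unchanged.
The final due date is April 16, 1999.

April 16, 1999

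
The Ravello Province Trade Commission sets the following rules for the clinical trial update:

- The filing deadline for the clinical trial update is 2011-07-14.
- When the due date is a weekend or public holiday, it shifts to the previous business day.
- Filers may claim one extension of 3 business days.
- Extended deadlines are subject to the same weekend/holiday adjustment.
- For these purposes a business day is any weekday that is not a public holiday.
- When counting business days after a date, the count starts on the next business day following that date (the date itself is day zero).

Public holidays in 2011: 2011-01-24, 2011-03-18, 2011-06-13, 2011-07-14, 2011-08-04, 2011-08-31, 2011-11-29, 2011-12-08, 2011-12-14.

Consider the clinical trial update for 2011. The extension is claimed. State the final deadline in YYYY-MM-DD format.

2011-07-19

The stated deadline is 2011-07-14.
2011-07-14 is a listed holiday, so it moves to the preceding business day, 2011-07-13 (Wednesday).
Applying the 3-business-day extension: 3 business days after 2011-07-13 is 2011-07-19.
2011-07-19 (Tuesday) is already a business day.
The final due date is 2011-07-19.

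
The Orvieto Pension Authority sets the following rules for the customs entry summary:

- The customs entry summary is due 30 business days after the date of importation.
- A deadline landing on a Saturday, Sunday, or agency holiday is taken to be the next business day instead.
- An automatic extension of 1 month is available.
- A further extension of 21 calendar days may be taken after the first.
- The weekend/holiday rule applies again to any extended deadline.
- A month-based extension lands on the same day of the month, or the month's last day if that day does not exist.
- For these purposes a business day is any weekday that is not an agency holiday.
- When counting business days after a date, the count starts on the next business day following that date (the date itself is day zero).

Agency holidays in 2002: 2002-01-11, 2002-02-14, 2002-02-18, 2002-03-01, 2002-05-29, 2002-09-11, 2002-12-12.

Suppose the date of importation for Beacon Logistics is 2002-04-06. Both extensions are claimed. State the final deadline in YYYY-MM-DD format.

Starting the day after 2002-04-06 and counting 30 business days lands on 2002-05-17.
2002-05-17 is a Friday and not a listed holiday, so it stands.
Applying the 1 month extension: 1 month after 2002-05-17 is 2002-06-17.
2002-06-17 falls on a Monday, which is a business day, so no adjustment is needed.
The 21-calendar-day extension moves the deadline from 2002-06-17 to 2002-07-08.
2002-07-08 falls on a Monday, which is a business day, so no adjustment is needed.
The final due date is 2002-07-08.

2002-07-08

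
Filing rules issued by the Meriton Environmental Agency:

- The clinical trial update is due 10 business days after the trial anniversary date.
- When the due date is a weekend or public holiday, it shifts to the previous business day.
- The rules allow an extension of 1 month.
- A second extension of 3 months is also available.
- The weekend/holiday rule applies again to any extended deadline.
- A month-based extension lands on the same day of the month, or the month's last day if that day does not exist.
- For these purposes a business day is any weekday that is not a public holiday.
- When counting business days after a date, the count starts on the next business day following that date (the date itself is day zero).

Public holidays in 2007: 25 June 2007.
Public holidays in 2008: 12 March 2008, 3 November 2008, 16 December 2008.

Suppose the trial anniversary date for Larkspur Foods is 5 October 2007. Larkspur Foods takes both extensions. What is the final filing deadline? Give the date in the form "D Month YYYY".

19 February 2008

Counting 10 business days after 5 October 2007 (skipping weekends and listed holidays) reaches 19 October 2007.
19 October 2007 (Friday) is already a business day.
Add 1 month to 19 October 2007: 19 November 2007.
Since 19 November 2007 is a Monday and not a holiday, the date is unchanged.
The 3 months extension carries 19 November 2007 to 19 February 2008.
19 February 2008 is a Tuesday and not a listed holiday, so it stands.
Deadline: 19 February 2008.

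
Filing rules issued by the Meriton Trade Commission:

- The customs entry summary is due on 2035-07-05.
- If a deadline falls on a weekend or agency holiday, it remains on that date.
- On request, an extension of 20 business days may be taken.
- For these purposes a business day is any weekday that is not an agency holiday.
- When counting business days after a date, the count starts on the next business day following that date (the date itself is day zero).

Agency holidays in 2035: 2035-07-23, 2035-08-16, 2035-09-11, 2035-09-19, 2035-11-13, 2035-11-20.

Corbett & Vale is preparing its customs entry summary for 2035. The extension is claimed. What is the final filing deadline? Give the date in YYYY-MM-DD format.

Start from the fixed due date, 2035-07-05.
2035-07-05 falls on a Thursday. The rules make no weekend/holiday allowance, so it remains 2035-07-05.
The 20-business-day extension runs from 2035-07-05 to 2035-08-03.
2035-08-03 is a Friday; no weekend or holiday adjustment applies.
Deadline: 2035-08-03.

2035-08-03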